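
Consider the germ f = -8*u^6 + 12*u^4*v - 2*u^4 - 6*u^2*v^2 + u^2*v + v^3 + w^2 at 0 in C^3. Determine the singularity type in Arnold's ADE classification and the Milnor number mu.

Type D4, Milnor number mu = 4.

The Hessian of f at 0 has rank 1. Corank 2; j^3 = v*(u^2 + v^2) splits into three distinct lines over C (the quadratic factor has nonzero discriminant), so D_4.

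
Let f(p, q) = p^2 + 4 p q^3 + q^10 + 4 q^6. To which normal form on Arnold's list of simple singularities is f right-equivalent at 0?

The Hessian of f at 0 has rank 1. Corank 1: A-series; mu = 9 gives A_9.

A_9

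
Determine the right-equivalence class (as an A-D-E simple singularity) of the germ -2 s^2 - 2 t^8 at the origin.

A7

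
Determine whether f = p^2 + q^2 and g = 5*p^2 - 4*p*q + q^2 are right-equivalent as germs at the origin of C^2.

The Hessian of f at 0 has rank 2. Corank 0: nondegenerate Morse point, so A_1. The Hessian of g at 0 has rank 2. Corank 0: nondegenerate Morse point, so A_1. Both have type A_1, hence right-equivalent.

Yes.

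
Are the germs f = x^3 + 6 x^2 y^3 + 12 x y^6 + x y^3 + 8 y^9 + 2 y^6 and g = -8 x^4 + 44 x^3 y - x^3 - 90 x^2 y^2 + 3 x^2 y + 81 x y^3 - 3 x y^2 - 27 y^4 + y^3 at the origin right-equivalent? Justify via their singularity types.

The Hessian of f at 0 has rank 0. Corank 2; j^3 = x^3 is a perfect cube, so E-series; the 4-jet and mu = 7 give E_7. The Hessian of g at 0 has rank 0. Corank 2; j^3 = -(x - y)^3 is a perfect cube, so E-series; the 4-jet and mu = 7 give E_7. Both have type E_7, hence right-equivalent.

Yes.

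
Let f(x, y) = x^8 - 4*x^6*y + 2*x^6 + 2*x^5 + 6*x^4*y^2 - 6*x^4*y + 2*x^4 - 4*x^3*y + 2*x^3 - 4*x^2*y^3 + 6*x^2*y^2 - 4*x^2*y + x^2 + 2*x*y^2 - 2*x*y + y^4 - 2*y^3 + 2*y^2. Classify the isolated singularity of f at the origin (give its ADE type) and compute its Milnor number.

Type A_1, Milnor number mu = 1.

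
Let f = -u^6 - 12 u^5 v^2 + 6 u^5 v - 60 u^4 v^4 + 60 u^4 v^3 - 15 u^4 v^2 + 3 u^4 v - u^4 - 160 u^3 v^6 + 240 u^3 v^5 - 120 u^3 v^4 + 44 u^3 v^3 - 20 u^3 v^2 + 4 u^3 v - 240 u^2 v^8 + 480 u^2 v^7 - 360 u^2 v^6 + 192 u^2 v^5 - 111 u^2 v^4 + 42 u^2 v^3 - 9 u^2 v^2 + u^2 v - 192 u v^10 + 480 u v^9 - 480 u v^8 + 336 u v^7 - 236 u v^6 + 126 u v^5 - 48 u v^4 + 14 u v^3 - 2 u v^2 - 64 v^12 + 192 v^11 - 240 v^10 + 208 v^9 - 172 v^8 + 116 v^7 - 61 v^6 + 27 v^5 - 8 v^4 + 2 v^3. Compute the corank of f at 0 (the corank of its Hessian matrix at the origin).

2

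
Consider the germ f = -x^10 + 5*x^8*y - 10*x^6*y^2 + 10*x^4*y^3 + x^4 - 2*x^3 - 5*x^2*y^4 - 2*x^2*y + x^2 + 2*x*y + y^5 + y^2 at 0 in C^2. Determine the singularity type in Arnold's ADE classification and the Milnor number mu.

The Hessian of f at 0 has rank 1. Corank 1: A-series; mu = 4 gives A_4.

Type A_4, Milnor number mu = 4.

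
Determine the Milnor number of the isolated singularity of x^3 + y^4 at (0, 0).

6

The Hessian of f at 0 has rank 0. Corank 2; j^3 = x^3 is a perfect cube, so E-series; the 4-jet and mu = 6 give E_6.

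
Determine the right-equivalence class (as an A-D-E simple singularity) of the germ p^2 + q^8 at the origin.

A_7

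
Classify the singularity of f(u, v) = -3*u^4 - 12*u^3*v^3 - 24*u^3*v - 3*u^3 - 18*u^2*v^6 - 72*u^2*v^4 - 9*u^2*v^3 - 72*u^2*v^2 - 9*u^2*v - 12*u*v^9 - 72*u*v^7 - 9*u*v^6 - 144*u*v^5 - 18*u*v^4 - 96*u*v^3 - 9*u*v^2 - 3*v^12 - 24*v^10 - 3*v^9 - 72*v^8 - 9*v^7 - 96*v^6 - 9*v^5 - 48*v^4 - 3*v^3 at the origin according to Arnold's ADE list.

E6

The Hessian of f at 0 has rank 0. Corank 2; j^3 = -3*(u + v)^3 is a perfect cube, so E-series; the 4-jet and mu = 6 give E_6.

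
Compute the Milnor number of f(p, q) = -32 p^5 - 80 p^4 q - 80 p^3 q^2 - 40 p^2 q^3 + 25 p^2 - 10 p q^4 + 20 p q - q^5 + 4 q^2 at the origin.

4

The Hessian of f at 0 has rank 1. Corank 1: A-series; mu = 4 gives A_4.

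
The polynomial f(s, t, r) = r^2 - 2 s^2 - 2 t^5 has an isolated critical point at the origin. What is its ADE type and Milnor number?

Type A_{4}, Milnor number mu = 4.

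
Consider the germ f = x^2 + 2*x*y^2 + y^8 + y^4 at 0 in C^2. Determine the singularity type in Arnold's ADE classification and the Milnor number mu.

Type A_{7}, Milnor number mu = 7.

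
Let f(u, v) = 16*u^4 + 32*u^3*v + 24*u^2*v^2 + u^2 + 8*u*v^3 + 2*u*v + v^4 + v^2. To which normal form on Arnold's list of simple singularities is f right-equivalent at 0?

The Hessian of f at 0 is [[2, 2], [2, 2]] with rank 1, so corank 1. A Groebner basis of the Jacobian ideal J(f) in C{u,v} is {v^3, u + v}; counting standard monomials gives mu = 3. Corank 1: A-series; mu = 3 gives A_3.

A_3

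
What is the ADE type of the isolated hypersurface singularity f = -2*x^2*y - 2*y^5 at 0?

The Hessian of f at 0 has rank 0. Corank 2; j^3 = -2*x^2*y has shape L^2 M (L != M), so D-series; mu = 6 gives D_6.

D_6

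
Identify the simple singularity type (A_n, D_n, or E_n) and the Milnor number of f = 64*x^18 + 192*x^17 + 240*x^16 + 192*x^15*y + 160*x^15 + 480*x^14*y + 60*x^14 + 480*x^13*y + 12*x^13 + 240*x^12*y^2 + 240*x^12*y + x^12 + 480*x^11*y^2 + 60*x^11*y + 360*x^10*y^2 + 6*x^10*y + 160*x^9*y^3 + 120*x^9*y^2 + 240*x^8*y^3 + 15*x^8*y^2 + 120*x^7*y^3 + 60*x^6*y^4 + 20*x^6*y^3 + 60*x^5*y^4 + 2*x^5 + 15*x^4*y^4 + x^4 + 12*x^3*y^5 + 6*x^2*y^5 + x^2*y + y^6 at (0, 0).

Type D_7, Milnor number mu = 7.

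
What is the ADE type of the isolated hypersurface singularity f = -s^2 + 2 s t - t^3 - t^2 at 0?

A2

The Hessian of f at 0 has rank 1. Corank 1: A-series; mu = 2 gives A_2.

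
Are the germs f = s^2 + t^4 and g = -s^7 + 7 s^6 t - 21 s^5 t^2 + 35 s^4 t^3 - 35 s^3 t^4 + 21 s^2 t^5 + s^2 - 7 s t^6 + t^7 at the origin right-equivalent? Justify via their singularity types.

The Hessian of f at 0 is [[2, 0], [0, 0]] with rank 1, so corank 1. A Groebner basis of the Jacobian ideal J(f) in C{s,t} is {t^3, s}; counting standard monomials gives mu = 3. Corank 1: A-series; mu = 3 gives A_3. The Hessian of g at 0 is [[2, 0], [0, 0]] with rank 1, so corank 1. A Groebner basis of the Jacobian ideal J(g) in C{s,t} is {t^6, s}; counting standard monomials gives mu = 6. Corank 1: A-series; mu = 6 gives A_6. f is A_3 but g is A_6, hence not right-equivalent.

No.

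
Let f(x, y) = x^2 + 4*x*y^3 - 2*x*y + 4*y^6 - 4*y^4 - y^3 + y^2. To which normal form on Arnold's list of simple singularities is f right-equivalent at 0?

A_2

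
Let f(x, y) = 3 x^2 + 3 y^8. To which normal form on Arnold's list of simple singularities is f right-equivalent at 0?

A7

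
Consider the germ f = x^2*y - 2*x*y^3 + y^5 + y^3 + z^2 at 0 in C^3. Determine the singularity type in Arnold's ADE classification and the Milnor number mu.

Type D_4, Milnor number mu = 4.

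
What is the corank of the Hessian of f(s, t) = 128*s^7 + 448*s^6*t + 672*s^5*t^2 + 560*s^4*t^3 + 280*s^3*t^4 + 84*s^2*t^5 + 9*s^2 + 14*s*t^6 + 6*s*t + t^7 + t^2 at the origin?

1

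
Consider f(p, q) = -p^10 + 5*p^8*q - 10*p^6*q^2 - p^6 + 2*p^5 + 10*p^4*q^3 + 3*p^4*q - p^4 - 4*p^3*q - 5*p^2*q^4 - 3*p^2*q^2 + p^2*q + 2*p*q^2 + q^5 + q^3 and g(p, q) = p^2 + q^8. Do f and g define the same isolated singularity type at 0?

No.

The Hessian of f at 0 is [[0, 0], [0, 0]] with rank 0, so corank 2. A Groebner basis of the Jacobian ideal J(f) in C{p,q} is {p^3 + p^2/4 + 3*p*q/2 + 5*q^2/4, p^2*q - p*q - q^2, -p^2/4 + p*q^2 + p*q/2 + 3*q^2/4, p^2/2 + q^3 - q^2/2}; counting standard monomials gives mu = 6. Corank 2; j^3 = q*(p + q)^2 has shape L^2 M (L != M), so D-series; mu = 6 gives D_6. The Hessian of g at 0 is [[2, 0], [0, 0]] with rank 1, so corank 1. A Groebner basis of the Jacobian ideal J(g) in C{p,q} is {q^7, p}; counting standard monomials gives mu = 7. Corank 1: A-series; mu = 7 gives A_7. f is D_6 but g is A_7, hence not right-equivalent.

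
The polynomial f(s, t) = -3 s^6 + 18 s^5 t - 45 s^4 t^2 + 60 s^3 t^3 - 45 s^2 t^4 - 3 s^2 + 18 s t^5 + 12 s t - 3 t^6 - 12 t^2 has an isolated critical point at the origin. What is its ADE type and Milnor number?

Type A5, Milnor number mu = 5.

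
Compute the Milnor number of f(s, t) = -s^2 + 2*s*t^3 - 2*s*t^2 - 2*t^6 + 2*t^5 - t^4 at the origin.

5

The Hessian of f at 0 has rank 1. Corank 1: A-series; mu = 5 gives A_5.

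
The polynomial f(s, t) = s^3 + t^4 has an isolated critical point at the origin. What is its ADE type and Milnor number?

Type E_6, Milnor number mu = 6.

The Hessian of f at 0 has rank 0. Corank 2; j^3 = s^3 is a perfect cube, so E-series; the 4-jet and mu = 6 give E_6.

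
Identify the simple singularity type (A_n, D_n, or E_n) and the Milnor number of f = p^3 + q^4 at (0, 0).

Type E_6, Milnor number mu = 6.

The Hessian of f at 0 is [[0, 0], [0, 0]] with rank 0, so corank 2. A Groebner basis of the Jacobian ideal J(f) in C{p,q} is {q^3, p^2}; counting standard monomials gives mu = 6. Corank 2; j^3 = p^3 is a perfect cube, so E-series; the 4-jet and mu = 6 give E_6.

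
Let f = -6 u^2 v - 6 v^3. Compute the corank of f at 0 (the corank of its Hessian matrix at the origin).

2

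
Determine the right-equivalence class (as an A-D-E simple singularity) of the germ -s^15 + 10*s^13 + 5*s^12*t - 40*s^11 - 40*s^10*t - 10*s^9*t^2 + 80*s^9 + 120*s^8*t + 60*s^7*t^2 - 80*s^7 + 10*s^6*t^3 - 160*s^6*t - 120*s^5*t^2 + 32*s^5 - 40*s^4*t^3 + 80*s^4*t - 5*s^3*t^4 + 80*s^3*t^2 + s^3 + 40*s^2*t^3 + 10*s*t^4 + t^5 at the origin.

E8

The Hessian of f at 0 is [[0, 0], [0, 0]] with rank 0, so corank 2. A Groebner basis of the Jacobian ideal J(f) in C{s,t} is {t^5, s*t^3 + t^4/8, s^2}; counting standard monomials gives mu = 8. Corank 2; j^3 = s^3 is a perfect cube, so E-series; the 5-jet and mu = 8 give E_8.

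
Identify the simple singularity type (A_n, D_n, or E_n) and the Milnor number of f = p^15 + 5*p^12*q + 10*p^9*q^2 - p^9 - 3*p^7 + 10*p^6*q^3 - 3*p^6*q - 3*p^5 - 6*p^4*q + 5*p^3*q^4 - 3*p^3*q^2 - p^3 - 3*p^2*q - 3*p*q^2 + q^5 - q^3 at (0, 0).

Type E8, Milnor number mu = 8.

The Hessian of f at 0 is [[0, 0], [0, 0]] with rank 0, so corank 2. A Groebner basis of the Jacobian ideal J(f) in C{p,q} is {-p^2/2 + p*q^3 - p*q - q^2/2, q^4, p^3 - 3*p*q^2 - 2*q^3, p^2*q + 2*p*q^2 + q^3}; counting standard monomials gives mu = 8. Corank 2; j^3 = -(p + q)^3 is a perfect cube, so E-series; the 5-jet and mu = 8 give E_8.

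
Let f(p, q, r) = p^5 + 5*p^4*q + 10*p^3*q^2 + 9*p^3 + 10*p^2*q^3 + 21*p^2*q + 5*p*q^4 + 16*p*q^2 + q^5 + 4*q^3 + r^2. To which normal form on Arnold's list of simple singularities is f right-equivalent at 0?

The Hessian of f at 0 is [[0, 0, 0], [0, 0, 0], [0, 0, 2]] with rank 1, so corank 2. A Groebner basis of the Jacobian ideal J(f) in C{p,q,r} is {-243*p*q/5 + q^4 - 162*q^2/5, p*q^2 + 2*q^3/3, p^2 + 5*p*q/3 + 2*q^2/3, r}; counting standard monomials gives mu = 6. Corank 2; j^3 = (p + q)*(3*p + 2*q)^2 has shape L^2 M (L != M), so D-series; mu = 6 gives D_6.

D6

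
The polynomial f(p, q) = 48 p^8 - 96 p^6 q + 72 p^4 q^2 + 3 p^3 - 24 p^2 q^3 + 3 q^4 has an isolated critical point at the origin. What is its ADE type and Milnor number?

Type E_6, Milnor number mu = 6.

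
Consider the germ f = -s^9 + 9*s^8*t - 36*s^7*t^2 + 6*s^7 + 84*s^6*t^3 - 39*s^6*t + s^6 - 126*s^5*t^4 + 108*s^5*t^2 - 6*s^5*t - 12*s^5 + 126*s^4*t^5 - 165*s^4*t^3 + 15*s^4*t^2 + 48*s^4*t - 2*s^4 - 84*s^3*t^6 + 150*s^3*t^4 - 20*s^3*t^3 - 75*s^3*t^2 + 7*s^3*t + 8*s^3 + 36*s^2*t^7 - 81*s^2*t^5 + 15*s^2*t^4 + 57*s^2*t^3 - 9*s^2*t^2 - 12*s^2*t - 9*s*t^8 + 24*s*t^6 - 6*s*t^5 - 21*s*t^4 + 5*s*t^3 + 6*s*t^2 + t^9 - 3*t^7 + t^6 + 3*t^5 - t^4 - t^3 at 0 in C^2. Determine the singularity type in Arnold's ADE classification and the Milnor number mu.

Type E_{7}, Milnor number mu = 7.

The Hessian of f at 0 has rank 0. Corank 2; j^3 = (2*s - t)^3 is a perfect cube, so E-series; the 4-jet and mu = 7 give E_7.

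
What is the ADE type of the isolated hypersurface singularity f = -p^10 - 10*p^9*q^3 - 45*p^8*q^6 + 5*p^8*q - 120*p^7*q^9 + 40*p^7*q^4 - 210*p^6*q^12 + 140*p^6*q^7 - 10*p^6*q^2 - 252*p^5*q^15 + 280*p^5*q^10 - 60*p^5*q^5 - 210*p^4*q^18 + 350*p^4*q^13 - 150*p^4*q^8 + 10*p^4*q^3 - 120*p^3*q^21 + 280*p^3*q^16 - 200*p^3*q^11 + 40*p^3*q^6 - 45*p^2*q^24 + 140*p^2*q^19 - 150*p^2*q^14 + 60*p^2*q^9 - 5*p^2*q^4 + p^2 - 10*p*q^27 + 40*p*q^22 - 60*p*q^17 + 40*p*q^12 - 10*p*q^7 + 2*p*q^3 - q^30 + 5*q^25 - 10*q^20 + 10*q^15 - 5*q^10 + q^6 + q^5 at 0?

The Hessian of f at 0 has rank 1. Corank 1: A-series; mu = 4 gives A_4.

A_{4}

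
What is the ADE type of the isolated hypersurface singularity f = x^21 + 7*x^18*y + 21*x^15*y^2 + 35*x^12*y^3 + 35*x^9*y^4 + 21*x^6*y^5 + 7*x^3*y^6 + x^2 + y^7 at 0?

A6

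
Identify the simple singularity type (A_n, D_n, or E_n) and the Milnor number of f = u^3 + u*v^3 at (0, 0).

Type E7, Milnor number mu = 7.

The Hessian of f at 0 has rank 0. Corank 2; j^3 = u^3 is a perfect cube, so E-series; the 4-jet and mu = 7 give E_7.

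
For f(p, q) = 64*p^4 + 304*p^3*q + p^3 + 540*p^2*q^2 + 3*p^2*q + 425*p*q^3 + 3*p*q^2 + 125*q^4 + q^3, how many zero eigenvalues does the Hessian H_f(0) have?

2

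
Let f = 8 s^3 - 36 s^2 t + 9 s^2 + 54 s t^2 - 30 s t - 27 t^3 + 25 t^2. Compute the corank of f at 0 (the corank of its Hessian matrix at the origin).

1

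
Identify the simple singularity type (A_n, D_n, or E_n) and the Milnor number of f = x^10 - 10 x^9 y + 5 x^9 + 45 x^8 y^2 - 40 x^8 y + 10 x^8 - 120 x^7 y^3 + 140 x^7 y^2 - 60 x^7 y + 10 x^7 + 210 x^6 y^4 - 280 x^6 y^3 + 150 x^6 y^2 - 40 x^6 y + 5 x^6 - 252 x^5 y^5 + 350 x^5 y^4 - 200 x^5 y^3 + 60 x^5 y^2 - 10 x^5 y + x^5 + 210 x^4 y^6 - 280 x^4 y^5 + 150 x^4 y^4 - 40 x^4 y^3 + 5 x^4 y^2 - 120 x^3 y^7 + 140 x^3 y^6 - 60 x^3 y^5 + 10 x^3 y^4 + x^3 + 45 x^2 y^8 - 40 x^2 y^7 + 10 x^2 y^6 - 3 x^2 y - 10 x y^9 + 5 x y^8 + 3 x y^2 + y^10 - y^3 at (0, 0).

Type E_8, Milnor number mu = 8.

The Hessian of f at 0 is [[0, 0], [0, 0]] with rank 0, so corank 2. A Groebner basis of the Jacobian ideal J(f) in C{x,y} is {y^5, x*y^3 - 3*y^4/4, x^2 - 2*x*y + y^2}; counting standard monomials gives mu = 8. Corank 2; j^3 = (x - y)^3 is a perfect cube, so E-series; the 5-jet and mu = 8 give E_8.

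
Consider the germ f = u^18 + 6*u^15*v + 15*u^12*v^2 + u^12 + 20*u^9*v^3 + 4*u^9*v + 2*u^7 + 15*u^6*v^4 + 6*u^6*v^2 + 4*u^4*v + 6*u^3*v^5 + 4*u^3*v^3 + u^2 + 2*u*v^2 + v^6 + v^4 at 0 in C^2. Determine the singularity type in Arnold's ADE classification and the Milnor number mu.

Type A5, Milnor number mu = 5.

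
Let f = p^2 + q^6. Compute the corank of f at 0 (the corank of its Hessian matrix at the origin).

Hessian at 0 has rank 1.

1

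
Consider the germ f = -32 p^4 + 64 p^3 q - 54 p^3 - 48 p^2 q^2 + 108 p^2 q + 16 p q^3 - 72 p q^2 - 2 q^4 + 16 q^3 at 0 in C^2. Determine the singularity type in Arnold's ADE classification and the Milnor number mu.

Type E6, Milnor number mu = 6.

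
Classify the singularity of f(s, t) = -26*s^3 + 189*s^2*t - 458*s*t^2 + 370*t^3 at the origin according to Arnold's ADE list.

D_4

The Hessian of f at 0 has rank 0. Corank 2; j^3 = -(2*s - 5*t)*(13*s^2 - 62*s*t + 74*t^2) splits into three distinct lines over C (the quadratic factor has nonzero discriminant), so D_4.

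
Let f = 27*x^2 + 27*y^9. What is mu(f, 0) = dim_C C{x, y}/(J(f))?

The Hessian of f at 0 has rank 1. Corank 1: A-series; mu = 8 gives A_8.

8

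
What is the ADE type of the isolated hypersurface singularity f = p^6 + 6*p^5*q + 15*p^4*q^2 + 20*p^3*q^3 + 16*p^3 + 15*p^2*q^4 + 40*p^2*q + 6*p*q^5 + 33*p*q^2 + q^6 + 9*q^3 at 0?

D_{7}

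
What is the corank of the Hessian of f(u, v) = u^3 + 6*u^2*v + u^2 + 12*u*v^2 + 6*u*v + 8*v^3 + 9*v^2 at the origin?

Hessian at 0 has rank 1.

1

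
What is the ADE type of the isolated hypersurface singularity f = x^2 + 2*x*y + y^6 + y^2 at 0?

A5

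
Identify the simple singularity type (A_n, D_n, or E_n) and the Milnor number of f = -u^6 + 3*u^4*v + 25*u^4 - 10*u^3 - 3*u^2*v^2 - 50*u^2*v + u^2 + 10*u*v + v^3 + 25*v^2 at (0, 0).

The Hessian of f at 0 has rank 1. Corank 1: A-series; mu = 2 gives A_2.

Type A_{2}, Milnor number mu = 2.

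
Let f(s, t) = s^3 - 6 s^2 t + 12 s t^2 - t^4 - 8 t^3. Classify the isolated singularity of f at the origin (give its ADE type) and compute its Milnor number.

Type E_6, Milnor number mu = 6.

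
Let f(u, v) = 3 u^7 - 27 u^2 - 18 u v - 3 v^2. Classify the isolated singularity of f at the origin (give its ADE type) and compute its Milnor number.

Type A_6, Milnor number mu = 6.

The Hessian of f at 0 is [[-54, -18], [-18, -6]] with rank 1, so corank 1. A Groebner basis of the Jacobian ideal J(f) in C{u,v} is {v^6, u + v/3}; counting standard monomials gives mu = 6. Corank 1: A-series; mu = 6 gives A_6.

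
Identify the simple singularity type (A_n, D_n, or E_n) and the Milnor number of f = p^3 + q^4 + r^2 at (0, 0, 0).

Type E_{6}, Milnor number mu = 6.

The Hessian of f at 0 has rank 1. Corank 2; j^3 = p^3 is a perfect cube, so E-series; the 4-jet and mu = 6 give E_6.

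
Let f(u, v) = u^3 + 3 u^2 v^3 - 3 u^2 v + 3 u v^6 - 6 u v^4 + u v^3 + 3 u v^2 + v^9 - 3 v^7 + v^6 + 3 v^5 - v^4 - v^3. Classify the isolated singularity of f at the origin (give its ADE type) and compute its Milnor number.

The Hessian of f at 0 is [[0, 0], [0, 0]] with rank 0, so corank 2. A Groebner basis of the Jacobian ideal J(f) in C{u,v} is {u^3 - 3*u^2*v - 6*u^2 + 12*u*v - 6*v^2, 3*u^2 + u*v^2 - 6*u*v + 3*v^2, 3*u^2 - 6*u*v + v^3 + 3*v^2}; counting standard monomials gives mu = 7. Corank 2; j^3 = (u - v)^3 is a perfect cube, so E-series; the 4-jet and mu = 7 give E_7.

Type E7, Milnor number mu = 7.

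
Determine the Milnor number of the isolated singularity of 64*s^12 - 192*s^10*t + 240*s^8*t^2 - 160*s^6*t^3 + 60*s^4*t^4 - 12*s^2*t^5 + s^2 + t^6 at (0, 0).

The Hessian of f at 0 has rank 1. Corank 1: A-series; mu = 5 gives A_5.

5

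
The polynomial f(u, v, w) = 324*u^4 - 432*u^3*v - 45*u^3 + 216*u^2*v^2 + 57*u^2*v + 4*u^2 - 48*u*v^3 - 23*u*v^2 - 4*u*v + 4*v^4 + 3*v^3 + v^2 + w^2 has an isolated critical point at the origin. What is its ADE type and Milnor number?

The Hessian of f at 0 has rank 2. Corank 1: A-series; mu = 2 gives A_2.

Type A_{2}, Milnor number mu = 2.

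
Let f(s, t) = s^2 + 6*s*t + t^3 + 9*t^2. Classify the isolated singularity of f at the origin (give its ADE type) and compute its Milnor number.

Type A2, Milnor number mu = 2.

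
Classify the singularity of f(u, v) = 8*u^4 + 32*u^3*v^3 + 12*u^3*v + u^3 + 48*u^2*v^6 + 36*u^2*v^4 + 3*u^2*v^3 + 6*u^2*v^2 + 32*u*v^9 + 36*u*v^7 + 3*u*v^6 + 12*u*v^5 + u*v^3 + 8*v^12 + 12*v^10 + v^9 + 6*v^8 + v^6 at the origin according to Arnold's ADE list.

E_7

The Hessian of f at 0 is [[0, 0], [0, 0]] with rank 0, so corank 2. A Groebner basis of the Jacobian ideal J(f) in C{u,v} is {3*u^2/4 + v^4 + v^3/4, u^3, u^2*v - u^2/4 - v^3/12, u^2 + u*v^2 + v^3/3}; counting standard monomials gives mu = 7. Corank 2; j^3 = u^3 is a perfect cube, so E-series; the 4-jet and mu = 7 give E_7.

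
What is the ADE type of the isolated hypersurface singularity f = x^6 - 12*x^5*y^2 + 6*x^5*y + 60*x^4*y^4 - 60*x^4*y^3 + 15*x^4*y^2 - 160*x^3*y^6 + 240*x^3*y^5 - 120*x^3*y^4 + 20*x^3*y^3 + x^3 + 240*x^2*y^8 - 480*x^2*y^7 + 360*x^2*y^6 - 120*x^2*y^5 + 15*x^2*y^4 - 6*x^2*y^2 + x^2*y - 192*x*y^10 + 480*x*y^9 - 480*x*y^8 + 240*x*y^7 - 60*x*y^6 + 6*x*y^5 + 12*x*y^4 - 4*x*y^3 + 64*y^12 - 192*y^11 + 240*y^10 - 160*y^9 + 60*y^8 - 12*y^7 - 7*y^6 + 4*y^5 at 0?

D_7

The Hessian of f at 0 has rank 0. Corank 2; j^3 = x^2*(x + y) has shape L^2 M (L != M), so D-series; mu = 7 gives D_7.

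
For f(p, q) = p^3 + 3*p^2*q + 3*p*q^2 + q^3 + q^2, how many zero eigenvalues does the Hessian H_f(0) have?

Hessian at 0 has rank 1.

1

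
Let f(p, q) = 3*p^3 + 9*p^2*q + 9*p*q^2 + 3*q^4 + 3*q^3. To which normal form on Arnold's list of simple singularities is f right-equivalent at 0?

E6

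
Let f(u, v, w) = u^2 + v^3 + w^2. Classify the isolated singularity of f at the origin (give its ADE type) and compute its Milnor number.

Type A_{2}, Milnor number mu = 2.

The Hessian of f at 0 is [[2, 0, 0], [0, 0, 0], [0, 0, 2]] with rank 2, so corank 1. A Groebner basis of the Jacobian ideal J(f) in C{u,v,w} is {v^2, u, w}; counting standard monomials gives mu = 2. Corank 1: A-series; mu = 2 gives A_2.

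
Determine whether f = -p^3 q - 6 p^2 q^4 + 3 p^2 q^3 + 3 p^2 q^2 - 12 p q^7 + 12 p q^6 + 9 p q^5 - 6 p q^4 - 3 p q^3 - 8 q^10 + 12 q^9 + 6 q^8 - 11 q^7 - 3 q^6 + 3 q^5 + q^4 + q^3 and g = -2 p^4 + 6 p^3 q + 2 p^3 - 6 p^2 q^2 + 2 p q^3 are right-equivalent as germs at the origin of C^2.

Yes.

The Hessian of f at 0 has rank 0. Corank 2; j^3 = q^3 is a perfect cube, so E-series; the 4-jet and mu = 7 give E_7. The Hessian of g at 0 has rank 0. Corank 2; j^3 = 2*p^3 is a perfect cube, so E-series; the 4-jet and mu = 7 give E_7. Both have type E_7, hence right-equivalent.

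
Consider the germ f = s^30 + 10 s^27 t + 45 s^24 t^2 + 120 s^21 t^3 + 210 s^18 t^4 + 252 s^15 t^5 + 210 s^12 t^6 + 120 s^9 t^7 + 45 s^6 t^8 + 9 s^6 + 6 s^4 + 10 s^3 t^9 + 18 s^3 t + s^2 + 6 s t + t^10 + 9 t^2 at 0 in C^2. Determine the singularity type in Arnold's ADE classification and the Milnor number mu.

The Hessian of f at 0 has rank 1. Corank 1: A-series; mu = 9 gives A_9.

Type A_{9}, Milnor number mu = 9.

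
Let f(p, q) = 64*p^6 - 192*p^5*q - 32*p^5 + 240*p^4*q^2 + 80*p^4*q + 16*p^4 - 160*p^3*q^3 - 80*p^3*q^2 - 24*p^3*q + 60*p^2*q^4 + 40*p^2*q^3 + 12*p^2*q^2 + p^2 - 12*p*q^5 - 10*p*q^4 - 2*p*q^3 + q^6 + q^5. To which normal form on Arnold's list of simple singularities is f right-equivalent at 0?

A4

The Hessian of f at 0 is [[2, 0], [0, 0]] with rank 1, so corank 1. A Groebner basis of the Jacobian ideal J(f) in C{p,q} is {-p + q^3, p^2, p*q}; counting standard monomials gives mu = 4. Corank 1: A-series; mu = 4 gives A_4.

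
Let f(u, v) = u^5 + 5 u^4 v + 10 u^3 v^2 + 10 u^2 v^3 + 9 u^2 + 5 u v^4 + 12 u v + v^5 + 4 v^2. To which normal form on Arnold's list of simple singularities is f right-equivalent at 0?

The Hessian of f at 0 is [[18, 12], [12, 8]] with rank 1, so corank 1. A Groebner basis of the Jacobian ideal J(f) in C{u,v} is {v^4, u + 2*v/3}; counting standard monomials gives mu = 4. Corank 1: A-series; mu = 4 gives A_4.

A_4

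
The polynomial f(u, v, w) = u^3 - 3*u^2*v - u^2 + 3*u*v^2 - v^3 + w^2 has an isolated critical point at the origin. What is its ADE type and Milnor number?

Type A_{2}, Milnor number mu = 2.

The Hessian of f at 0 has rank 2. Corank 1: A-series; mu = 2 gives A_2.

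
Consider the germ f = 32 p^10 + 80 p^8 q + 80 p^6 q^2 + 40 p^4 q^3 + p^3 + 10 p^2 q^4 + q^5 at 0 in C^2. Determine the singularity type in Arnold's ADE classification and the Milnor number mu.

Type E8, Milnor number mu = 8.

The Hessian of f at 0 has rank 0. Corank 2; j^3 = p^3 is a perfect cube, so E-series; the 5-jet and mu = 8 give E_8.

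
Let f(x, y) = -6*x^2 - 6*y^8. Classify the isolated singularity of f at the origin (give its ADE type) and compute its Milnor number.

Type A_7, Milnor number mu = 7.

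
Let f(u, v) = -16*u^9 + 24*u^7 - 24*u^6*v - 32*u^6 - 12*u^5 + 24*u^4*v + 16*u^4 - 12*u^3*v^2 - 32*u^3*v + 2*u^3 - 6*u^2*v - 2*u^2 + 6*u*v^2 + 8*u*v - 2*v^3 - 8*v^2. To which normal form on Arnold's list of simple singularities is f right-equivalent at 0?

A2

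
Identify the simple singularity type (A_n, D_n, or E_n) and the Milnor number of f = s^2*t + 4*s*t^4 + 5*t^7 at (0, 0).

The Hessian of f at 0 is [[0, 0], [0, 0]] with rank 0, so corank 2. A Groebner basis of the Jacobian ideal J(f) in C{s,t} is {-2*s^2/3 + s*t^3, s*t/2 + t^4, s^3, s^2*t}; counting standard monomials gives mu = 8. Corank 2; j^3 = s^2*t has shape L^2 M (L != M), so D-series; mu = 8 gives D_8.

Type D_8, Milnor number mu = 8.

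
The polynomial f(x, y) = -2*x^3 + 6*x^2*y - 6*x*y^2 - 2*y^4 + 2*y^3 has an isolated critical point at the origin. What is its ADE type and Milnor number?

The Hessian of f at 0 has rank 0. Corank 2; j^3 = -2*(x - y)^3 is a perfect cube, so E-series; the 4-jet and mu = 6 give E_6.

Type E_{6}, Milnor number mu = 6.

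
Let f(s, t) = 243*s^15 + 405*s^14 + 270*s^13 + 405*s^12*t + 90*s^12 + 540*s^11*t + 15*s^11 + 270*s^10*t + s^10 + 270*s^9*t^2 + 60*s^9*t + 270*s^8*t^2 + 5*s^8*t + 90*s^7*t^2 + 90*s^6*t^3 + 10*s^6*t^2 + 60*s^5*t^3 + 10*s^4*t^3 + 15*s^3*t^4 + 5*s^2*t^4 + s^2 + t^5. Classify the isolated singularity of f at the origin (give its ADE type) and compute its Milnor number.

The Hessian of f at 0 has rank 1. Corank 1: A-series; mu = 4 gives A_4.

Type A_4, Milnor number mu = 4.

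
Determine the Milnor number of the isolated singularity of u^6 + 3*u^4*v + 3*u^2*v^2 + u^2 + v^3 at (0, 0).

The Hessian of f at 0 has rank 1. Corank 1: A-series; mu = 2 gives A_2.

2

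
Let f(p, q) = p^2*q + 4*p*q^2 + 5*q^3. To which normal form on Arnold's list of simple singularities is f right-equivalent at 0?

D_{4}

The Hessian of f at 0 has rank 0. Corank 2; j^3 = q*(p^2 + 4*p*q + 5*q^2) splits into three distinct lines over C (the quadratic factor has nonzero discriminant), so D_4.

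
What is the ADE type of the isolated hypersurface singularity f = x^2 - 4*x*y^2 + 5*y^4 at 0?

The Hessian of f at 0 has rank 1. Corank 1: A-series; mu = 3 gives A_3.

A3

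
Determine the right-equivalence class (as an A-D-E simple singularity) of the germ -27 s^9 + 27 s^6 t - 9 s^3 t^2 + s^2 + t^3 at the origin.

A2

The Hessian of f at 0 has rank 1. Corank 1: A-series; mu = 2 gives A_2.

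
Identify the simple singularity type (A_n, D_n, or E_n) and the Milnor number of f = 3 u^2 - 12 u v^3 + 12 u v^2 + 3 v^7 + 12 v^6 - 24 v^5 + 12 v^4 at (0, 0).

The Hessian of f at 0 has rank 1. Corank 1: A-series; mu = 6 gives A_6.

Type A_6, Milnor number mu = 6.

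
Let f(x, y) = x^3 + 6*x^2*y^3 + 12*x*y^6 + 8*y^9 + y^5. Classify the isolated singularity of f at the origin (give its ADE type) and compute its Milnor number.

Type E_8, Milnor number mu = 8.

The Hessian of f at 0 has rank 0. Corank 2; j^3 = x^3 is a perfect cube, so E-series; the 5-jet and mu = 8 give E_8.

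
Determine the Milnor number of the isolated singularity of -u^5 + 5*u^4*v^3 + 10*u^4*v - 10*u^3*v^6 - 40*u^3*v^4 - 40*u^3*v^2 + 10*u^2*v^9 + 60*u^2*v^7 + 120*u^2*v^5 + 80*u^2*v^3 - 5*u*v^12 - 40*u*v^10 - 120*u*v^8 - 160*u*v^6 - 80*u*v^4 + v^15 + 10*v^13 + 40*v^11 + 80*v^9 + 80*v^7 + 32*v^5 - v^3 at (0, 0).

8

The Hessian of f at 0 is [[0, 0], [0, 0]] with rank 0, so corank 2. A Groebner basis of the Jacobian ideal J(f) in C{u,v} is {u^4 - 8*u^3*v, v^2}; counting standard monomials gives mu = 8. Corank 2; j^3 = -v^3 is a perfect cube, so E-series; the 5-jet and mu = 8 give E_8.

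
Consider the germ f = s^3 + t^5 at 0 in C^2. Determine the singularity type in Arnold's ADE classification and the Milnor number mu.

Type E_{8}, Milnor number mu = 8.

The Hessian of f at 0 has rank 0. Corank 2; j^3 = s^3 is a perfect cube, so E-series; the 5-jet and mu = 8 give E_8.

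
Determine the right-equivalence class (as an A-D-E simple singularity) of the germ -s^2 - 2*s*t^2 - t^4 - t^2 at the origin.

The Hessian of f at 0 is [[-2, 0], [0, -2]] with rank 2, so corank 0. A Groebner basis of the Jacobian ideal J(f) in C{s,t} is {s, t}; counting standard monomials gives mu = 1. Corank 0: nondegenerate Morse point, so A_1.

A_1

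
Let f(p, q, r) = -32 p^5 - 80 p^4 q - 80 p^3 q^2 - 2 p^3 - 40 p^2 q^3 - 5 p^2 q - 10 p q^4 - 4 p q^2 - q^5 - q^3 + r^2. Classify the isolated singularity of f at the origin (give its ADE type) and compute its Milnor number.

The Hessian of f at 0 has rank 1. Corank 2; j^3 = -(p + q)^2*(2*p + q) has shape L^2 M (L != M), so D-series; mu = 6 gives D_6.

Type D_6, Milnor number mu = 6.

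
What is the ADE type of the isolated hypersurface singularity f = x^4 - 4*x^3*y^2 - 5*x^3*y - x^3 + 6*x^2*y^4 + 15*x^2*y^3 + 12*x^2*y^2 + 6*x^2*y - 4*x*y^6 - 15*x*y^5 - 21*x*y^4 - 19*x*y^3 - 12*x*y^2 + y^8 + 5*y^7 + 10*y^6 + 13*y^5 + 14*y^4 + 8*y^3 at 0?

The Hessian of f at 0 is [[0, 0], [0, 0]] with rank 0, so corank 2. A Groebner basis of the Jacobian ideal J(f) in C{x,y} is {3*x^2/2 - 6*x*y + y^4 - y^3/2 + 6*y^2, x^3 + 9*x^2 - 36*x*y - 11*y^3 + 36*y^2, x^2*y + 5*x^2/2 - 10*x*y - 29*y^3/6 + 10*y^2, x^2/2 + x*y^2 - 2*x*y - 13*y^3/6 + 2*y^2}; counting standard monomials gives mu = 7. Corank 2; j^3 = -(x - 2*y)^3 is a perfect cube, so E-series; the 4-jet and mu = 7 give E_7.

E_{7}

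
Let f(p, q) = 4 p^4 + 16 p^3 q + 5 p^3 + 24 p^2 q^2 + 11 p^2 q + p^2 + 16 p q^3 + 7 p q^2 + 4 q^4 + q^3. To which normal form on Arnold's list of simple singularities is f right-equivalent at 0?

A2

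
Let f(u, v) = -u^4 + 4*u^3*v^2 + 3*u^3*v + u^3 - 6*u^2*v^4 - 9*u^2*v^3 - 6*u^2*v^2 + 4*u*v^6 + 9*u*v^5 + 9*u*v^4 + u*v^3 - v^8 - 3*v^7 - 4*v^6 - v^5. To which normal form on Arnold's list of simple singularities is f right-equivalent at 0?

The Hessian of f at 0 has rank 0. Corank 2; j^3 = u^3 is a perfect cube, so E-series; the 4-jet and mu = 7 give E_7.

E7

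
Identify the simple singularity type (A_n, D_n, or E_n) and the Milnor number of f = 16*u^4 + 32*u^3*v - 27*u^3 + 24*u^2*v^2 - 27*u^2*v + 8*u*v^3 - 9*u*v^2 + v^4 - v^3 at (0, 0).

The Hessian of f at 0 is [[0, 0], [0, 0]] with rank 0, so corank 2. A Groebner basis of the Jacobian ideal J(f) in C{u,v} is {v^4, u*v^2 + 7*v^3/18, u^2 + 2*u*v/3 + v^2/9}; counting standard monomials gives mu = 6. Corank 2; j^3 = -(3*u + v)^3 is a perfect cube, so E-series; the 4-jet and mu = 6 give E_6.

Type E6, Milnor number mu = 6.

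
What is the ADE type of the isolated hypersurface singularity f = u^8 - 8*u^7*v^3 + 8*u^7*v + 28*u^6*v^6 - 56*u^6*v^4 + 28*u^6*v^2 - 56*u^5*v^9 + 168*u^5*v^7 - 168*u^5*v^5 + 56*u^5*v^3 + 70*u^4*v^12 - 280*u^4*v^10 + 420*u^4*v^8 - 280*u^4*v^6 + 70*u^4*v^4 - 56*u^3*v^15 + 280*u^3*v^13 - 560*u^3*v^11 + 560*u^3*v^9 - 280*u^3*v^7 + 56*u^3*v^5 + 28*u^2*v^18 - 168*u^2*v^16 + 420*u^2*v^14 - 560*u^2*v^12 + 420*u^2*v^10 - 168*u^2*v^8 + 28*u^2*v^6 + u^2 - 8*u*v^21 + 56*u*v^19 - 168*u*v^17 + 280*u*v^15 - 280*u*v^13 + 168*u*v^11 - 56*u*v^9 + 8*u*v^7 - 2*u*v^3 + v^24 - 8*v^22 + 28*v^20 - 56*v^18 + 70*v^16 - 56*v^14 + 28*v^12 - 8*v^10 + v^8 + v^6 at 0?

The Hessian of f at 0 is [[2, 0], [0, 0]] with rank 1, so corank 1. A Groebner basis of the Jacobian ideal J(f) in C{u,v} is {u^3, u^2*v, -u + v^3}; counting standard monomials gives mu = 7. Corank 1: A-series; mu = 7 gives A_7.

A_{7}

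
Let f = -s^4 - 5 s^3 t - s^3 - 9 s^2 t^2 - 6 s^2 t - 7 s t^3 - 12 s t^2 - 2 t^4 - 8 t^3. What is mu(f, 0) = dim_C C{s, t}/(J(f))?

The Hessian of f at 0 is [[0, 0], [0, 0]] with rank 0, so corank 2. A Groebner basis of the Jacobian ideal J(f) in C{s,t} is {3*s^2 + 12*s*t + t^4 - t^3 + 12*t^2, s^3 + 18*s^2 + 72*s*t + 2*t^3 + 72*t^2, s^2*t - 7*s^2 - 28*s*t - 5*t^3/3 - 28*t^2, 2*s^2 + s*t^2 + 8*s*t + 4*t^3/3 + 8*t^2}; counting standard monomials gives mu = 7. Corank 2; j^3 = -(s + 2*t)^3 is a perfect cube, so E-series; the 4-jet and mu = 7 give E_7.

7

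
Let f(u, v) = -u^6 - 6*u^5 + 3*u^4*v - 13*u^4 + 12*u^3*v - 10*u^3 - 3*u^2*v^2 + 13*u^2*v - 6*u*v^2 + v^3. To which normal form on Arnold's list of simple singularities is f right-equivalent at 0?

D_4

The Hessian of f at 0 has rank 0. Corank 2; j^3 = -(2*u - v)*(5*u^2 - 4*u*v + v^2) splits into three distinct lines over C (the quadratic factor has nonzero discriminant), so D_4.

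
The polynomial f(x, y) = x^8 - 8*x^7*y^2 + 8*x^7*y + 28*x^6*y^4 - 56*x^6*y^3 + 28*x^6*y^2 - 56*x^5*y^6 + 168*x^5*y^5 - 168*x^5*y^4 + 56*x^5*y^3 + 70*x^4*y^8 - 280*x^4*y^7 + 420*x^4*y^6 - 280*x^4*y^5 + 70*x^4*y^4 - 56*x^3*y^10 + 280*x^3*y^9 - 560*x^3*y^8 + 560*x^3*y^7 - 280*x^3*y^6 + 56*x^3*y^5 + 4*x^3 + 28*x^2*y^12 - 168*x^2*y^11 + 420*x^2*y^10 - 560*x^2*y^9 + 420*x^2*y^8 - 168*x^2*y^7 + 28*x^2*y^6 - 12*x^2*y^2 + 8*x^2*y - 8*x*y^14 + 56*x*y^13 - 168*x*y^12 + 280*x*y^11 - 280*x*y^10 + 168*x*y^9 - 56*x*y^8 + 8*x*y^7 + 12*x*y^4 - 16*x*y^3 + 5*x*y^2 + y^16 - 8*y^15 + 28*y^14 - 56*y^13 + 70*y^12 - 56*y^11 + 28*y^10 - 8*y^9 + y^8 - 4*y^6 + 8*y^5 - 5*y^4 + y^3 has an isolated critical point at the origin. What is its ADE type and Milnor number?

The Hessian of f at 0 has rank 0. Corank 2; j^3 = (x + y)*(2*x + y)^2 has shape L^2 M (L != M), so D-series; mu = 9 gives D_9.

Type D9, Milnor number mu = 9.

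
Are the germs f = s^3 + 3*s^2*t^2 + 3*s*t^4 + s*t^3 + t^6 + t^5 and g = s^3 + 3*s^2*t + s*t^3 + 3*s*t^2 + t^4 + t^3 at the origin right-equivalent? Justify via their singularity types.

Yes.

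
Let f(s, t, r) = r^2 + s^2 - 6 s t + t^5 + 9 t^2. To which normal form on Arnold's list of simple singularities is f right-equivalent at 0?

A_4

The Hessian of f at 0 has rank 2. Corank 1: A-series; mu = 4 gives A_4.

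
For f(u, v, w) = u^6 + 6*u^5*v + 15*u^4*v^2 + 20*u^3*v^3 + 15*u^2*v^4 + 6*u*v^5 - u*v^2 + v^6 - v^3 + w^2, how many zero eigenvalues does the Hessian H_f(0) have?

2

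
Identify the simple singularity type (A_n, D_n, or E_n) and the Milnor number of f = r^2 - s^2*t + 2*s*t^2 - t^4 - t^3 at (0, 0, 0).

Type D_{5}, Milnor number mu = 5.

The Hessian of f at 0 is [[0, 0, 0], [0, 0, 0], [0, 0, 2]] with rank 1, so corank 2. A Groebner basis of the Jacobian ideal J(f) in C{s,t,r} is {s^3 + s^2/4 - t^2/4, s^2/4 + t^3 - t^2/4, s*t - t^2, r}; counting standard monomials gives mu = 5. Corank 2; j^3 = -t*(s - t)^2 has shape L^2 M (L != M), so D-series; mu = 5 gives D_5.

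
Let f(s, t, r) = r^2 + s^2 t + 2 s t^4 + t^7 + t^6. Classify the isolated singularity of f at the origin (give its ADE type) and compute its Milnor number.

The Hessian of f at 0 has rank 1. Corank 2; j^3 = s^2*t has shape L^2 M (L != M), so D-series; mu = 7 gives D_7.

Type D_7, Milnor number mu = 7.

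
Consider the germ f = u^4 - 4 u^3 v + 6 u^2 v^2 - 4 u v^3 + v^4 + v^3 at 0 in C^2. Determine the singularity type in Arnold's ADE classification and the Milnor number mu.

Type E_6, Milnor number mu = 6.

The Hessian of f at 0 is [[0, 0], [0, 0]] with rank 0, so corank 2. A Groebner basis of the Jacobian ideal J(f) in C{u,v} is {u^3 - 3*u^2*v, v^2}; counting standard monomials gives mu = 6. Corank 2; j^3 = v^3 is a perfect cube, so E-series; the 4-jet and mu = 6 give E_6.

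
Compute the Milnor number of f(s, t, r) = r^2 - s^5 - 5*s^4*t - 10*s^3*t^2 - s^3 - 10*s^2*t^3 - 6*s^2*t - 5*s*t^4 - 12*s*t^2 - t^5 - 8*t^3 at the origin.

The Hessian of f at 0 is [[0, 0, 0], [0, 0, 0], [0, 0, 2]] with rank 1, so corank 2. A Groebner basis of the Jacobian ideal J(f) in C{s,t,r} is {t^5, s*t^3 + 7*t^4/4, s^2 + 4*s*t + 4*t^2, r}; counting standard monomials gives mu = 8. Corank 2; j^3 = -(s + 2*t)^3 is a perfect cube, so E-series; the 5-jet and mu = 8 give E_8.

8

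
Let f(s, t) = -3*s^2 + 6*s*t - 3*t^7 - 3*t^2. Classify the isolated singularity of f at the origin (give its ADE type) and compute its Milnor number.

Type A_{6}, Milnor number mu = 6.

The Hessian of f at 0 has rank 1. Corank 1: A-series; mu = 6 gives A_6.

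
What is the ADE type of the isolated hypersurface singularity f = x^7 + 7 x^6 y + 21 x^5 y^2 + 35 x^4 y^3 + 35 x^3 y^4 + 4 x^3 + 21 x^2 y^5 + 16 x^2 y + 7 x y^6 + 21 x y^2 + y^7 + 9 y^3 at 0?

The Hessian of f at 0 has rank 0. Corank 2; j^3 = (x + y)*(2*x + 3*y)^2 has shape L^2 M (L != M), so D-series; mu = 8 gives D_8.

D_8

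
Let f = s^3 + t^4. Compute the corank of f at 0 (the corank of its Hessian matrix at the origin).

2

The Hessian at 0 is [[0, 0], [0, 0]] of rank 0; hence corank 2.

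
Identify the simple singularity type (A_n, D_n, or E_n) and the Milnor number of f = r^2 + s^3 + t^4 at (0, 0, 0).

The Hessian of f at 0 has rank 1. Corank 2; j^3 = s^3 is a perfect cube, so E-series; the 4-jet and mu = 6 give E_6.

Type E_{6}, Milnor number mu = 6.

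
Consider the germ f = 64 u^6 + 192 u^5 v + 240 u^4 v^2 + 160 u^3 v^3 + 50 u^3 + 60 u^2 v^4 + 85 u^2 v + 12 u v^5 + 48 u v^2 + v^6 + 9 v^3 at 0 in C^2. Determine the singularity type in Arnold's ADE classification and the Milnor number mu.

The Hessian of f at 0 is [[0, 0], [0, 0]] with rank 0, so corank 2. A Groebner basis of the Jacobian ideal J(f) in C{u,v} is {-15625*u*v/12 + v^5 - 3125*v^2/4, u*v^2 + 3*v^3/5, u^2 + 11*u*v/10 + 3*v^2/10}; counting standard monomials gives mu = 7. Corank 2; j^3 = (2*u + v)*(5*u + 3*v)^2 has shape L^2 M (L != M), so D-series; mu = 7 gives D_7.

Type D_{7}, Milnor number mu = 7.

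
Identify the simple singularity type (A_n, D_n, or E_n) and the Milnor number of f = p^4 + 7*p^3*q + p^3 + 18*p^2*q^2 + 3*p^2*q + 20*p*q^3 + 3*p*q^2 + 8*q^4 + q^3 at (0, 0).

Type E_{7}, Milnor number mu = 7.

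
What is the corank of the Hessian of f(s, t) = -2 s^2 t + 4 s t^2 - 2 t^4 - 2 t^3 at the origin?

The Hessian at 0 is [[0, 0], [0, 0]] of rank 0; hence corank 2.

2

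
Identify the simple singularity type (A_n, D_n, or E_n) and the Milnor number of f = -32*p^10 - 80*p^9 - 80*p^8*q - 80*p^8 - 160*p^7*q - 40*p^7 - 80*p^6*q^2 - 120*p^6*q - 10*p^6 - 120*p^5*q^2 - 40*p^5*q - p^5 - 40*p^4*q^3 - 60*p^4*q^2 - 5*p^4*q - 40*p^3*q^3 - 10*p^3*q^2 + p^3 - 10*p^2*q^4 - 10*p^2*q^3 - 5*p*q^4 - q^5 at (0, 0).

Type E_{8}, Milnor number mu = 8.

The Hessian of f at 0 has rank 0. Corank 2; j^3 = p^3 is a perfect cube, so E-series; the 5-jet and mu = 8 give E_8.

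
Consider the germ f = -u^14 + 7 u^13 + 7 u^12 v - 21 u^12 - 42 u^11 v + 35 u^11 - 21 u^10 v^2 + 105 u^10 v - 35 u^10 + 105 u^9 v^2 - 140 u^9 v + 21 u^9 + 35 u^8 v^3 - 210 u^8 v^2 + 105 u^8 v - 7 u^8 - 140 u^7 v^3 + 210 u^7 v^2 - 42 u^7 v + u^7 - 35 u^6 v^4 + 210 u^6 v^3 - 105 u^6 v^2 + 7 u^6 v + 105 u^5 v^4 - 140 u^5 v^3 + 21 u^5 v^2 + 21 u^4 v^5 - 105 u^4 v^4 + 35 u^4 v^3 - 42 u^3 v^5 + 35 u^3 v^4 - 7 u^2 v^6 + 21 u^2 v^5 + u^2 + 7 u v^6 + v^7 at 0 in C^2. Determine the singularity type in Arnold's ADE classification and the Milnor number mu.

Type A_{6}, Milnor number mu = 6.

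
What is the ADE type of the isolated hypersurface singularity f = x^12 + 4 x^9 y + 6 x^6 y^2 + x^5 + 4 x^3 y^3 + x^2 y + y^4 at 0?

The Hessian of f at 0 is [[0, 0], [0, 0]] with rank 0, so corank 2. A Groebner basis of the Jacobian ideal J(f) in C{x,y} is {x^3, x^2/4 + y^3, x*y}; counting standard monomials gives mu = 5. Corank 2; j^3 = x^2*y has shape L^2 M (L != M), so D-series; mu = 5 gives D_5.

D_{5}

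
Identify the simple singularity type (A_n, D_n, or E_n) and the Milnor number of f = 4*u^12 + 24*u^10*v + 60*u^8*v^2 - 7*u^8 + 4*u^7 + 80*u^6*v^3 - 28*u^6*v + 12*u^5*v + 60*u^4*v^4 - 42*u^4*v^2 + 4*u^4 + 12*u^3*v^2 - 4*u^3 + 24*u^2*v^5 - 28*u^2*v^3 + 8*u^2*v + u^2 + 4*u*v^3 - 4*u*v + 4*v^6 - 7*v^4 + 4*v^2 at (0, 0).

The Hessian of f at 0 has rank 1. Corank 1: A-series; mu = 3 gives A_3.

Type A3, Milnor number mu = 3.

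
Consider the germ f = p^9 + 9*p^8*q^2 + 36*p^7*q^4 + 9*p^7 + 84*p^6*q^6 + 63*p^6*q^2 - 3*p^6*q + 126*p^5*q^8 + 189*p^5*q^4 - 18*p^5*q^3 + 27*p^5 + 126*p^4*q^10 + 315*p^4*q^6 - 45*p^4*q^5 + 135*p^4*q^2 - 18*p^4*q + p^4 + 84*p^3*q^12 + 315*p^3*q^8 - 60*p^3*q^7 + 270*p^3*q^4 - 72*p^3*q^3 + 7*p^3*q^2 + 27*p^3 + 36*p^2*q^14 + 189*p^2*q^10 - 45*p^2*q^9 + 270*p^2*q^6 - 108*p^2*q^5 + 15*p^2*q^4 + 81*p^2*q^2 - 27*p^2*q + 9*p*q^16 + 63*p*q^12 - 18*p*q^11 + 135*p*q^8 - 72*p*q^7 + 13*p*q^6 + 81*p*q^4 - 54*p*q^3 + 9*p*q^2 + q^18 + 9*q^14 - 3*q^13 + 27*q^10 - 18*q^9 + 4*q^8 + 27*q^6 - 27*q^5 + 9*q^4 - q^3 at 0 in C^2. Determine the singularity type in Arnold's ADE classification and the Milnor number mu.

Type E6, Milnor number mu = 6.

The Hessian of f at 0 has rank 0. Corank 2; j^3 = (3*p - q)^3 is a perfect cube, so E-series; the 4-jet and mu = 6 give E_6.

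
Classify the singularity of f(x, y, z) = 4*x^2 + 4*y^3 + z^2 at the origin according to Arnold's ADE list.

A_{2}

The Hessian of f at 0 is [[8, 0, 0], [0, 0, 0], [0, 0, 2]] with rank 2, so corank 1. A Groebner basis of the Jacobian ideal J(f) in C{x,y,z} is {y^2, x, z}; counting standard monomials gives mu = 2. Corank 1: A-series; mu = 2 gives A_2.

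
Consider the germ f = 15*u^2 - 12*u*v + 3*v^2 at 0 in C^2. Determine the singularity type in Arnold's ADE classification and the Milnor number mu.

The Hessian of f at 0 has rank 2. Corank 0: nondegenerate Morse point, so A_1.

Type A_1, Milnor number mu = 1.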